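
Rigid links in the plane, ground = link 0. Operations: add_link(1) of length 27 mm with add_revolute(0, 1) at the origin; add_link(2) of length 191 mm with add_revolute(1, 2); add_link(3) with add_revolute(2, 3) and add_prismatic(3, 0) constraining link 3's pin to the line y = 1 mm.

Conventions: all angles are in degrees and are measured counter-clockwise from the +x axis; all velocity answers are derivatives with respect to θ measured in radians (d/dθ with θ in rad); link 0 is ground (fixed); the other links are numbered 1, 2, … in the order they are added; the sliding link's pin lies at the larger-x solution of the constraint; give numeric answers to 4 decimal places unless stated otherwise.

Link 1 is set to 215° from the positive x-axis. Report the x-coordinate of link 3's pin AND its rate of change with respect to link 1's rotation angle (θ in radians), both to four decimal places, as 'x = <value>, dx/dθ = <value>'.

geometry: r = 27 mm, L = 191 mm, e = 1 mm
crank pin P = (r cos θ, r sin θ) = (-22.117105, -15.486564)
h = r sin θ − e = -15.486564 − 1 = -16.486564
x = r cos θ + √(L² − h²) = -22.117105 + 190.287134 = 168.170028
dx/dθ = −r sin θ − h·r cos θ/√(L² − h²) (θ in radians; h = -16.486564) = 13.570328

x = 168.1700, dx/dθ = 13.5703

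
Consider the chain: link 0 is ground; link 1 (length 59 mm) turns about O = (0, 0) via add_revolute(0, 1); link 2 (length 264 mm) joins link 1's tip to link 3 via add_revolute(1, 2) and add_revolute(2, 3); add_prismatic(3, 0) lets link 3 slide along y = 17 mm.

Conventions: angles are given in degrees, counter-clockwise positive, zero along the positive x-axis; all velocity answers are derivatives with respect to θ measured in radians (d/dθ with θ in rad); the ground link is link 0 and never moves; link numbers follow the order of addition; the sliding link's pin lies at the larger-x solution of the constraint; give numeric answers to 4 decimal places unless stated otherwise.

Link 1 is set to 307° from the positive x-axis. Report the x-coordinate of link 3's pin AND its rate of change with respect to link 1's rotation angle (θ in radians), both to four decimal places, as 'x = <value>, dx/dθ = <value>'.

geometry: r = 59 mm, L = 264 mm, e = 17 mm
crank pin P = (r cos θ, r sin θ) = (35.507086, -47.119495)
h = r sin θ − e = -47.119495 − 17 = -64.119495
x = r cos θ + √(L² − h²) = 35.507086 + 256.095081 = 291.602167
dx/dθ = −r sin θ − h·r cos θ/√(L² − h²) (θ in radians; h = -64.119495) = 56.009539

x = 291.6022, dx/dθ = 56.0095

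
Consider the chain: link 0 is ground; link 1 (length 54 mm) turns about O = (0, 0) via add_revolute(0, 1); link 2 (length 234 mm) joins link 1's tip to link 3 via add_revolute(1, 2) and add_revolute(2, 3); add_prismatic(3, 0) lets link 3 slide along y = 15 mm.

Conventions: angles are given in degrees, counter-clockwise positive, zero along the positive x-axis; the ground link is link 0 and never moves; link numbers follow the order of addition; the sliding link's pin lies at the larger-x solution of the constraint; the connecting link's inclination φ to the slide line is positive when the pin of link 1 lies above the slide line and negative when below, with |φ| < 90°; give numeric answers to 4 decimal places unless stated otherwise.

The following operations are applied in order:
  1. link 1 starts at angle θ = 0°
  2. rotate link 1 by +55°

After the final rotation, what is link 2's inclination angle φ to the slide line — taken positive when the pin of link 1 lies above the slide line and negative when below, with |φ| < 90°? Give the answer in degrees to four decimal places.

geometry: r = 54 mm, L = 234 mm, e = 15 mm; θ starts at 0°
rotate link 1 by +55°: θ ← 0° +55° = 55°
h = r sin θ − e = 44.234210 − 15 = 29.234210
sin φ = h / L = 29.234210 / 234 = 0.12493252
φ = arcsin(0.12493252) = 7.176859°

7.1769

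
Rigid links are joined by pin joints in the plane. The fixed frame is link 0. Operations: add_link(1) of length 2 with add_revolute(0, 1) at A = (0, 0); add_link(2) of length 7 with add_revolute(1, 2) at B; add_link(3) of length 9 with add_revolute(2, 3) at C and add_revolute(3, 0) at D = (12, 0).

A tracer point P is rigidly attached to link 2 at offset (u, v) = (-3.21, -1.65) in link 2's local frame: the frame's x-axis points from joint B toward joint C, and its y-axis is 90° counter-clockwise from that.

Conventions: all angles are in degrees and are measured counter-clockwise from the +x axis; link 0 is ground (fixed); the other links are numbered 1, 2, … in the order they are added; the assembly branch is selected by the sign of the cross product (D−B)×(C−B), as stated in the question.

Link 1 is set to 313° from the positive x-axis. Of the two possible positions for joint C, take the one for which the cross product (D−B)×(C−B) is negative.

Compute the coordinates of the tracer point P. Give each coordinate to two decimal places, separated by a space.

A=(0,0), D=(12.00,0)
B = A + 2.00·(cos313°, sin313°) = (1.3640, -1.4627)
|BD| = 10.7361
circle(B,7.00) ∩ circle(D,9.00): a=3.8778, h=5.8278
  candidates: C₊=(4.4116,4.8390) cross=62.568; C₋=(5.9996,-6.7078) cross=-62.568
  branch - wants cross < 0 → take C=(5.9996,-6.7078) (cross=-62.568)
ex = (C−B)/|BC| = (0.6622,-0.7493); ey = (0.7493,0.6622)
P = B + -3.21·ex + -1.65·ey = (-1.9981,-0.1501)

-2.00 -0.15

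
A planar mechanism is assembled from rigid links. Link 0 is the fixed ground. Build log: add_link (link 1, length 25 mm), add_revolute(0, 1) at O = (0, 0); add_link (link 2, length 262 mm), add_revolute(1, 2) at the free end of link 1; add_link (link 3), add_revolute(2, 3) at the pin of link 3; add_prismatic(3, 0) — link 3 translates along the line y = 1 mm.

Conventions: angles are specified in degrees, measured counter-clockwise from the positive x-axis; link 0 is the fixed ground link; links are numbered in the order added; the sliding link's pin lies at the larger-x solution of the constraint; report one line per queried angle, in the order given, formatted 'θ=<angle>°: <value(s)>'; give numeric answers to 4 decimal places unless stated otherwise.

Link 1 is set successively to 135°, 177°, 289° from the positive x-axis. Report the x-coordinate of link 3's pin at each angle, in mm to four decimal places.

geometry: r = 25 mm, L = 262 mm, e = 1 mm
θ=135°: crank pin P = (r cos θ, r sin θ) = (-17.677670, 17.677670)
θ=135°: h = r sin θ − e = 17.677670 − 1 = 16.677670
θ=135°: x = r cos θ + √(L² − h²) = -17.677670 + 261.468651 = 243.790981
θ=177°: crank pin P = (r cos θ, r sin θ) = (-24.965738, 1.308399)
θ=177°: h = r sin θ − e = 1.308399 − 1 = 0.308399
θ=177°: x = r cos θ + √(L² − h²) = -24.965738 + 261.999818 = 237.034080
θ=289°: crank pin P = (r cos θ, r sin θ) = (8.139204, -23.637964)
θ=289°: h = r sin θ − e = -23.637964 − 1 = -24.637964
θ=289°: x = r cos θ + √(L² − h²) = 8.139204 + 260.838975 = 268.978179

θ=135°: 243.7910
θ=177°: 237.0341
θ=289°: 268.9782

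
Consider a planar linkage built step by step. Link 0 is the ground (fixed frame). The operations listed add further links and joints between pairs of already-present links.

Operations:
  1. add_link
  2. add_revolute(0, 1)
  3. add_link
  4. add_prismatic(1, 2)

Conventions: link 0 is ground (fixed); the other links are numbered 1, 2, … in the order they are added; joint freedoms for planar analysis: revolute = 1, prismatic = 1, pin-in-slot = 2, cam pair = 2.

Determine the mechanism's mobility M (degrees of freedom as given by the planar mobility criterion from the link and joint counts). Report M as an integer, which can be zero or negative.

ground; <1,0,0>
#1 <2,0,0>
R:0↔1 J1 <2,1,0>
#2 <3,1,0>
P:1↔2 J1 <3,2,0>
3×2 − 2×2 − 1×0 = 2

M = 2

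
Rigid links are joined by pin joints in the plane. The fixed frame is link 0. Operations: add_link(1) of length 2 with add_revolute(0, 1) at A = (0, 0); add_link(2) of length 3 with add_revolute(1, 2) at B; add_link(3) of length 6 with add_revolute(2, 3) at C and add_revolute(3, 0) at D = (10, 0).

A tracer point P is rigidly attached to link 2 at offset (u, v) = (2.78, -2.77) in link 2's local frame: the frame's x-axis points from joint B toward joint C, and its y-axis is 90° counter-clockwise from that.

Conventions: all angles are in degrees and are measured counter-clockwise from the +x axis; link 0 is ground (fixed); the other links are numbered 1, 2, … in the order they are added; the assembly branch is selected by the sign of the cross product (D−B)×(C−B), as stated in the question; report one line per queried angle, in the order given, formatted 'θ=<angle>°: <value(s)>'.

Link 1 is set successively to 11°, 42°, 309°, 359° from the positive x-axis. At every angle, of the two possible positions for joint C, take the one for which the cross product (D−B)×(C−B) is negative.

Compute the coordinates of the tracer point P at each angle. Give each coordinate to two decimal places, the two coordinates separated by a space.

A=(0,0), D=(10.00,0)
θ=11°: B = A + 2.00·(cos11°, sin11°) = (1.9633, 0.3816)
θ=11°: |BD| = 8.0458
θ=11°: circle(B,3.00) ∩ circle(D,6.00): a=2.3450, h=1.8711
θ=11°:   candidates: C₊=(4.3944,2.1394) cross=15.054; C₋=(4.2169,-1.5986) cross=-15.054
θ=11°:   branch - wants cross < 0 → take C=(4.2169,-1.5986) (cross=-15.054)
θ=11°: ex = (C−B)/|BC| = (0.7512,-0.6601); ey = (0.6601,0.7512)
θ=11°: P = B + 2.78·ex + -2.77·ey = (2.2232,-3.5342)
θ=42°: B = A + 2.00·(cos42°, sin42°) = (1.4863, 1.3383)
θ=42°: |BD| = 8.6182
θ=42°: circle(B,3.00) ∩ circle(D,6.00): a=2.7427, h=1.2156
θ=42°:   candidates: C₊=(4.3845,2.1132) cross=10.476; C₋=(4.0069,-0.2885) cross=-10.476
θ=42°:   branch - wants cross < 0 → take C=(4.0069,-0.2885) (cross=-10.476)
θ=42°: ex = (C−B)/|BC| = (0.8402,-0.5423); ey = (0.5423,0.8402)
θ=42°: P = B + 2.78·ex + -2.77·ey = (2.3201,-2.4966)
θ=309°: B = A + 2.00·(cos309°, sin309°) = (1.2586, -1.5543)
θ=309°: |BD| = 8.8785
θ=309°: circle(B,3.00) ∩ circle(D,6.00): a=2.9187, h=0.6937
θ=309°:   candidates: C₊=(4.0108,-0.3604) cross=6.159; C₋=(4.2537,-1.7263) cross=-6.159
θ=309°:   branch - wants cross < 0 → take C=(4.2537,-1.7263) (cross=-6.159)
θ=309°: ex = (C−B)/|BC| = (0.9984,-0.0573); ey = (0.0573,0.9984)
θ=309°: P = B + 2.78·ex + -2.77·ey = (3.8752,-4.4791)
θ=359°: B = A + 2.00·(cos359°, sin359°) = (1.9997, -0.0349)
θ=359°: |BD| = 8.0004
θ=359°: circle(B,3.00) ∩ circle(D,6.00): a=2.3128, h=1.9108
θ=359°:   candidates: C₊=(4.3041,1.8860) cross=15.287; C₋=(4.3208,-1.9356) cross=-15.287
θ=359°:   branch - wants cross < 0 → take C=(4.3208,-1.9356) (cross=-15.287)
θ=359°: ex = (C−B)/|BC| = (0.7737,-0.6336); ey = (0.6336,0.7737)
θ=359°: P = B + 2.78·ex + -2.77·ey = (2.3956,-3.9393)

θ=11°: 2.22 -3.53
θ=42°: 2.32 -2.50
θ=309°: 3.88 -4.48
θ=359°: 2.40 -3.94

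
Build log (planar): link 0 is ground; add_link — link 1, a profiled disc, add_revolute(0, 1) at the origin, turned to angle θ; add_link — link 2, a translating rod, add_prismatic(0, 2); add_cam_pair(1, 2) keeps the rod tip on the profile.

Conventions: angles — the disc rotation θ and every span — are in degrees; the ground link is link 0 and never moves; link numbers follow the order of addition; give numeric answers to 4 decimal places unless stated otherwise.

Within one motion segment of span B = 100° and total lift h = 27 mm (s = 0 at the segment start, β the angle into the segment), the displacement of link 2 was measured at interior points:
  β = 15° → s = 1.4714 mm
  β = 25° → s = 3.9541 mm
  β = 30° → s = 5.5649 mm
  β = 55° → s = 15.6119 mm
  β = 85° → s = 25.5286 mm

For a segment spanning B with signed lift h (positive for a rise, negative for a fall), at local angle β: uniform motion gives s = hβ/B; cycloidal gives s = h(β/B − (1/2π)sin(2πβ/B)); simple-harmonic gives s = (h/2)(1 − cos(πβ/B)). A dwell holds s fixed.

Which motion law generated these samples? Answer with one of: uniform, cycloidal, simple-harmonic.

candidates at β/B = r: uniform s = h·r (linear in β); cycloidal s = h·(r − sin(2πr)/(2π)); simple-harmonic s = (h/2)(1 − cos(πr))
β=15°: printed 1.4714 | uniform 4.0500, cycloidal 0.5735, simple-harmonic 1.4714
β=25°: printed 3.9541 | uniform 6.7500, cycloidal 2.4528, simple-harmonic 3.9541
β=30°: printed 5.5649 | uniform 8.1000, cycloidal 4.0131, simple-harmonic 5.5649
β=55°: printed 15.6119 | uniform 14.8500, cycloidal 16.1779, simple-harmonic 15.6119
β=85°: printed 25.5286 | uniform 22.9500, cycloidal 26.4265, simple-harmonic 25.5286
only one law matches every sample → simple-harmonic

simple-harmonic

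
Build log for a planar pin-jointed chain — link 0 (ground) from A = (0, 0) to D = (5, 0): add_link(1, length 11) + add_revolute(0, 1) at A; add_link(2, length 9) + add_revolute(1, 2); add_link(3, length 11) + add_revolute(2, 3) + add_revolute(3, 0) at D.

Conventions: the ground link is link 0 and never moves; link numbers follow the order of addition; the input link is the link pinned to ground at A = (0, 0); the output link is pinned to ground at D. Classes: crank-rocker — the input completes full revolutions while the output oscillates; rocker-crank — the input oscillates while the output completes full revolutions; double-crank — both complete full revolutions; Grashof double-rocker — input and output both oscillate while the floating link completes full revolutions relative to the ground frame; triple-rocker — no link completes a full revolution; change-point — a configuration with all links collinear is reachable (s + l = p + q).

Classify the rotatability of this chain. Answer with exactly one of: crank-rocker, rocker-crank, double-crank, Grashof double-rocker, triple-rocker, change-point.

lengths: ground=5, input=11, coupler=9, output=11
sorted: s=5 (shortest), l=11 (longest), p+q=20
s + l = 16 vs p + q = 20
s + l < p + q (Grashof) with shortest = ground link → double-crank

double-crank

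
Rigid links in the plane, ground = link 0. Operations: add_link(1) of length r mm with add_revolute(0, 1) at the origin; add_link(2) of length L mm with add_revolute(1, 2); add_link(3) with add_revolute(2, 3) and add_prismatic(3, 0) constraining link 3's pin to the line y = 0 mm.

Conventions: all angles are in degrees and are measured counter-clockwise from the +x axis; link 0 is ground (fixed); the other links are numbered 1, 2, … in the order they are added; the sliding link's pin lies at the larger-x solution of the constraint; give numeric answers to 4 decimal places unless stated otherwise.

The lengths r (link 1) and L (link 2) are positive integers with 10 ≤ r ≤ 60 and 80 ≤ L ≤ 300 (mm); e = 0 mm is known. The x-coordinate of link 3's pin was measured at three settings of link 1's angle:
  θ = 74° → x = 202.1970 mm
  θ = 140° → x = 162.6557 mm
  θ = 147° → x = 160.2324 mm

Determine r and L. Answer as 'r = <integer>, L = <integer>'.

constraint per measurement: (x − r cos θ)² + (r sin θ − e)² = L²
subtracting the θ₁ and θ₂ equations cancels the r² and L² terms:
r = (x₁² − x₂²) / (2[(x₁cos θ₁ + e sin θ₁) − (x₂cos θ₂ + e sin θ₂)]) = 40.0000 → r = 40
L² = (x₁ − r cos θ₁)² + (r sin θ₁ − e)² = 38024.9831 → L = 195.0000 → L = 195
check at θ₃=147°: x = 160.2324 (printed 160.2324) ✓

r = 40, L = 195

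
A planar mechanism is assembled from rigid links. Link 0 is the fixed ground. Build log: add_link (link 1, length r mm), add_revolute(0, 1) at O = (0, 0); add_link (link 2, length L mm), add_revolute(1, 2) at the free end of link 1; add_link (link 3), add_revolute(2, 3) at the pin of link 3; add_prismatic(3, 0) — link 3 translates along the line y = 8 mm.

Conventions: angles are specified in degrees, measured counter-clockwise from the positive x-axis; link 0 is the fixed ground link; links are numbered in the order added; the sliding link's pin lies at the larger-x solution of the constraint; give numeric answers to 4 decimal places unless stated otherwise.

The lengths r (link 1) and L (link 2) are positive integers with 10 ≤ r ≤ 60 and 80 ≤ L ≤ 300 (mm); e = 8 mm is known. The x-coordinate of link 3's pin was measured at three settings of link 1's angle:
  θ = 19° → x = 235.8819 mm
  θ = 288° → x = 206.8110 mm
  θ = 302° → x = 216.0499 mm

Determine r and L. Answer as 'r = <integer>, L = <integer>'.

constraint per measurement: (x − r cos θ)² + (r sin θ − e)² = L²
subtracting the θ₁ and θ₂ equations cancels the r² and L² terms:
r = (x₁² − x₂²) / (2[(x₁cos θ₁ + e sin θ₁) − (x₂cos θ₂ + e sin θ₂)]) = 37.9999 → r = 38
L² = (x₁ − r cos θ₁)² + (r sin θ₁ − e)² = 39999.9907 → L = 200.0000 → L = 200
check at θ₃=302°: x = 216.0499 (printed 216.0499) ✓

r = 38, L = 200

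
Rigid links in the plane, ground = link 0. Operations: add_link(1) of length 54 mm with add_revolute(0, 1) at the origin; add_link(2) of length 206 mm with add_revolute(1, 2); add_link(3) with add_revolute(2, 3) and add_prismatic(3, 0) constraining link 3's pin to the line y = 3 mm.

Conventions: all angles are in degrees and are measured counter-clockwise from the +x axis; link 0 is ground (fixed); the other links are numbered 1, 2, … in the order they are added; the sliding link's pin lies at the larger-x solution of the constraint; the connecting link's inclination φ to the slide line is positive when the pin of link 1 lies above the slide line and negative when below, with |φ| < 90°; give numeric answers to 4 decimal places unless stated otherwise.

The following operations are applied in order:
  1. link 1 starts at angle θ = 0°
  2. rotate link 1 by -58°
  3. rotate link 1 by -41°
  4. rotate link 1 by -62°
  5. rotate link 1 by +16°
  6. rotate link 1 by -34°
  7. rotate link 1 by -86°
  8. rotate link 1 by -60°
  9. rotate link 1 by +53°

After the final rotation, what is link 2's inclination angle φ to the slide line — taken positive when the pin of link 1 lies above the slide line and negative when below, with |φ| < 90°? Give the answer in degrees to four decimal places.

geometry: r = 54 mm, L = 206 mm, e = 3 mm; θ starts at 0°
rotate link 1 by -58°: θ ← 0° -58° = -58°
rotate link 1 by -41°: θ ← -58° -41° = -99°
rotate link 1 by -62°: θ ← -99° -62° = -161°
rotate link 1 by +16°: θ ← -161° +16° = -145°
rotate link 1 by -34°: θ ← -145° -34° = -179°
rotate link 1 by -86°: θ ← -179° -86° = -265°
rotate link 1 by -60°: θ ← -265° -60° = -325°
rotate link 1 by +53°: θ ← -325° +53° = -272°
h = r sin θ − e = 53.967105 − 3 = 50.967105
sin φ = h / L = 50.967105 / 206 = 0.24741313
φ = arcsin(0.24741313) = 14.324487°

14.3245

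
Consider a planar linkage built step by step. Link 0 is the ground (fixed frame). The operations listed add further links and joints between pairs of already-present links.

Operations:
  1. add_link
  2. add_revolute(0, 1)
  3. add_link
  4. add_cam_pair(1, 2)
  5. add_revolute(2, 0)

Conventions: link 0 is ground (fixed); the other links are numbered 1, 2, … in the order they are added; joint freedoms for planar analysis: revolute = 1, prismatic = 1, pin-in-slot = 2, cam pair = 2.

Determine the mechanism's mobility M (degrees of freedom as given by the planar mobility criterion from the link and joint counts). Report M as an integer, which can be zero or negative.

(L,J1,J2)=(1,0,0); link0 fixed
link1: (2,0,0)
R 0-1 [J1]: (2,1,0)
link2: (3,1,0)
C 1-2 [J2]: (3,1,1)
R 2-0 [J1]: (3,2,1)
Grübler: 3·2 − 2·2 − 1 = 1

M = 1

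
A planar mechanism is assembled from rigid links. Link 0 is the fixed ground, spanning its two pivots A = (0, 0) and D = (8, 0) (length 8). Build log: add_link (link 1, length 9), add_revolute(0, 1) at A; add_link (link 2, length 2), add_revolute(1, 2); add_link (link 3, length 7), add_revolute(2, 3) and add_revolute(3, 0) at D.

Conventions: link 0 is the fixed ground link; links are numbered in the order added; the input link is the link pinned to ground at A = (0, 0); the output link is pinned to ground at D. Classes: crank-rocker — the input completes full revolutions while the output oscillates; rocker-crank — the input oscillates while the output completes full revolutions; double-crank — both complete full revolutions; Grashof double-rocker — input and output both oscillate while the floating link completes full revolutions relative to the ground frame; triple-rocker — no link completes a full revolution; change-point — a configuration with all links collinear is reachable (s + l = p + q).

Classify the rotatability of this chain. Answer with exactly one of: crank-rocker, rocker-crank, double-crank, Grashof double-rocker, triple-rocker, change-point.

lengths: ground=8, input=9, coupler=2, output=7
sorted: s=2 (shortest), l=9 (longest), p+q=15
s + l = 11 vs p + q = 15
s + l < p + q (Grashof) with shortest = coupler link → Grashof double-rocker

Grashof double-rocker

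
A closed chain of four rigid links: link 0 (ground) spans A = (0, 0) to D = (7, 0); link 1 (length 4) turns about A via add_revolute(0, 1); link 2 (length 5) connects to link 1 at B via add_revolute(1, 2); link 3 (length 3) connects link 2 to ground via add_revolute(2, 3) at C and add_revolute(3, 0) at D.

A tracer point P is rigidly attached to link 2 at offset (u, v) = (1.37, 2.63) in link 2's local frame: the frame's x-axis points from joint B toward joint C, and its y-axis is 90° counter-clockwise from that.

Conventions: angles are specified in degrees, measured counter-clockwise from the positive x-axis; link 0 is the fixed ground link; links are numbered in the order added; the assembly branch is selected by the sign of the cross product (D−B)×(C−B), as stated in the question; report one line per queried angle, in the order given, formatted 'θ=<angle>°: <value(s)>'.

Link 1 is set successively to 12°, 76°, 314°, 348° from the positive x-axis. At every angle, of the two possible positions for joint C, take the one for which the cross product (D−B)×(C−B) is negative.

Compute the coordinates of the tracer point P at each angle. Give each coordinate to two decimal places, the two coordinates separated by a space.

A=(0,0), D=(7.00,0)
θ=12°: B = A + 4.00·(cos12°, sin12°) = (3.9126, 0.8316)
θ=12°: |BD| = 3.1975
θ=12°: circle(B,5.00) ∩ circle(D,3.00): a=4.1007, h=2.8608
θ=12°:   candidates: C₊=(8.6163,2.5274) cross=9.147; C₋=(7.1281,-2.9973) cross=-9.147
θ=12°:   branch - wants cross < 0 → take C=(7.1281,-2.9973) (cross=-9.147)
θ=12°: ex = (C−B)/|BC| = (0.6431,-0.7658); ey = (0.7658,0.6431)
θ=12°: P = B + 1.37·ex + 2.63·ey = (6.8076,1.4739)
θ=76°: B = A + 4.00·(cos76°, sin76°) = (0.9677, 3.8812)
θ=76°: |BD| = 7.1730
θ=76°: circle(B,5.00) ∩ circle(D,3.00): a=4.7018, h=1.7009
θ=76°:   candidates: C₊=(5.8421,2.7675) cross=12.201; C₋=(4.0015,-0.0933) cross=-12.201
θ=76°:   branch - wants cross < 0 → take C=(4.0015,-0.0933) (cross=-12.201)
θ=76°: ex = (C−B)/|BC| = (0.6068,-0.7949); ey = (0.7949,0.6068)
θ=76°: P = B + 1.37·ex + 2.63·ey = (3.8895,4.3879)
θ=314°: B = A + 4.00·(cos314°, sin314°) = (2.7786, -2.8774)
θ=314°: |BD| = 5.1087
θ=314°: circle(B,5.00) ∩ circle(D,3.00): a=4.1203, h=2.8325
θ=314°:   candidates: C₊=(4.5879,1.7838) cross=14.470; C₋=(7.7786,-2.8972) cross=-14.470
θ=314°:   branch - wants cross < 0 → take C=(7.7786,-2.8972) (cross=-14.470)
θ=314°: ex = (C−B)/|BC| = (1.0000,-0.0040); ey = (0.0040,1.0000)
θ=314°: P = B + 1.37·ex + 2.63·ey = (4.1591,-0.2528)
θ=348°: B = A + 4.00·(cos348°, sin348°) = (3.9126, -0.8316)
θ=348°: |BD| = 3.1975
θ=348°: circle(B,5.00) ∩ circle(D,3.00): a=4.1007, h=2.8608
θ=348°:   candidates: C₊=(7.1281,2.9973) cross=9.147; C₋=(8.6163,-2.5274) cross=-9.147
θ=348°:   branch - wants cross < 0 → take C=(8.6163,-2.5274) (cross=-9.147)
θ=348°: ex = (C−B)/|BC| = (0.9407,-0.3391); ey = (0.3391,0.9407)
θ=348°: P = B + 1.37·ex + 2.63·ey = (6.0934,1.1778)

θ=12°: 6.81 1.47
θ=76°: 3.89 4.39
θ=314°: 4.16 -0.25
θ=348°: 6.09 1.18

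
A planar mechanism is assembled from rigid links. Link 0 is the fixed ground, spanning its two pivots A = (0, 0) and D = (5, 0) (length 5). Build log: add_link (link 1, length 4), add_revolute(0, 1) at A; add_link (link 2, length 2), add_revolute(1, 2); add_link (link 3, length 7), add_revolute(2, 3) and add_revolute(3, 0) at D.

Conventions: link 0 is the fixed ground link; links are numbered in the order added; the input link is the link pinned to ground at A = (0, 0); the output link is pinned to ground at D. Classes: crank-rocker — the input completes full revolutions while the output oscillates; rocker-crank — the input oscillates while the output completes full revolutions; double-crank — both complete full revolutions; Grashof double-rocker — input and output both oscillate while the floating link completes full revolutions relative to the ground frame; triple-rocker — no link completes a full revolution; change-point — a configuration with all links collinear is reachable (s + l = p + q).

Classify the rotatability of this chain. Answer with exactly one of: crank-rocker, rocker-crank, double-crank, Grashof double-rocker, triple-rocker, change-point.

lengths: ground=5, input=4, coupler=2, output=7
sorted: s=2 (shortest), l=7 (longest), p+q=9
s + l = 9 vs p + q = 9
s + l = p + q → change-point (collinear configuration reachable)

change-point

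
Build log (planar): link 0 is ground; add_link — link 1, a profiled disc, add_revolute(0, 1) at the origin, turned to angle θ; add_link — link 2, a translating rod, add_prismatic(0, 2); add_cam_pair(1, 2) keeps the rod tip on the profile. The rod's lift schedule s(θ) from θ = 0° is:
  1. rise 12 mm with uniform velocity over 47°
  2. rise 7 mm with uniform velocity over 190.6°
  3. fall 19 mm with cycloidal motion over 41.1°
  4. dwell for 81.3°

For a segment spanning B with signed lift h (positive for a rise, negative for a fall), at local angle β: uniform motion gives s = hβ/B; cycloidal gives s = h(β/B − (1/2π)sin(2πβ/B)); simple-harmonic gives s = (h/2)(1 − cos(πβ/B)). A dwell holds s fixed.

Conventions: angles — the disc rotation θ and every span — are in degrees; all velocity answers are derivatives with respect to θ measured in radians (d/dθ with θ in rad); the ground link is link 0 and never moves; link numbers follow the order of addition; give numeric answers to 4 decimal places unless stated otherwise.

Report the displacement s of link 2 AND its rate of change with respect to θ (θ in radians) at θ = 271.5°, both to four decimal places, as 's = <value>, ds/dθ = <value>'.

seg 1 [0°–47°] uniform, h=12: full span → s += 12 → s = 12.0000
seg 2 [47°–237.6°] uniform, h=7: full span → s += 7 → s = 19.0000
seg 3 [237.6°–278.7°] cycloidal, h=-19: θ=271.5° here. β=33.9, B=41.1. -19·(0.8248 − sin(2π·0.8248)/(2π)) = -18.3675 → s = 0.6325
velocity in seg [237.6°–278.7°] (cycloidal), θ in radians: β = 33.9° = 0.5917 rad, B = 41.1° = 0.7173 rad; ds/dθ = (h/B)(1 − cos(2πβ/B)) = ((-19)/0.7173)(1 − cos(2π·0.8248)) = -14.489275 mm/rad

s = 0.6325, ds/dθ = -14.4893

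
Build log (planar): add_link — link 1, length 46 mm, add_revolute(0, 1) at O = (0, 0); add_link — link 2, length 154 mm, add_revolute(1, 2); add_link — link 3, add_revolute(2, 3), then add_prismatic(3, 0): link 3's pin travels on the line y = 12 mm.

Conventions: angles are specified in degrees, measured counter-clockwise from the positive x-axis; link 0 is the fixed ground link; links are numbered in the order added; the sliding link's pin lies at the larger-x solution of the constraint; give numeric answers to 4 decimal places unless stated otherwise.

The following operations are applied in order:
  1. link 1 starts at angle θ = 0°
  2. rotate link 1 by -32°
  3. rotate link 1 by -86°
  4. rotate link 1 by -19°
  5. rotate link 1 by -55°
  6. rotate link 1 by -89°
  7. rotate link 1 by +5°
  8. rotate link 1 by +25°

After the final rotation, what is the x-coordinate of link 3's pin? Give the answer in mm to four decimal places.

geometry: r = 46 mm, L = 154 mm, e = 12 mm; θ starts at 0°
rotate link 1 by -32°: θ ← 0° -32° = -32°
rotate link 1 by -86°: θ ← -32° -86° = -118°
rotate link 1 by -19°: θ ← -118° -19° = -137°
rotate link 1 by -55°: θ ← -137° -55° = -192°
rotate link 1 by -89°: θ ← -192° -89° = -281°
rotate link 1 by +5°: θ ← -281° +5° = -276°
rotate link 1 by +25°: θ ← -276° +25° = -251°
crank pin P = (r cos θ, r sin θ) = (-14.976135, 43.493854)
h = r sin θ − e = 43.493854 − 12 = 31.493854
x = r cos θ + √(L² − h²) = -14.976135 + 150.745272 = 135.769137

135.7691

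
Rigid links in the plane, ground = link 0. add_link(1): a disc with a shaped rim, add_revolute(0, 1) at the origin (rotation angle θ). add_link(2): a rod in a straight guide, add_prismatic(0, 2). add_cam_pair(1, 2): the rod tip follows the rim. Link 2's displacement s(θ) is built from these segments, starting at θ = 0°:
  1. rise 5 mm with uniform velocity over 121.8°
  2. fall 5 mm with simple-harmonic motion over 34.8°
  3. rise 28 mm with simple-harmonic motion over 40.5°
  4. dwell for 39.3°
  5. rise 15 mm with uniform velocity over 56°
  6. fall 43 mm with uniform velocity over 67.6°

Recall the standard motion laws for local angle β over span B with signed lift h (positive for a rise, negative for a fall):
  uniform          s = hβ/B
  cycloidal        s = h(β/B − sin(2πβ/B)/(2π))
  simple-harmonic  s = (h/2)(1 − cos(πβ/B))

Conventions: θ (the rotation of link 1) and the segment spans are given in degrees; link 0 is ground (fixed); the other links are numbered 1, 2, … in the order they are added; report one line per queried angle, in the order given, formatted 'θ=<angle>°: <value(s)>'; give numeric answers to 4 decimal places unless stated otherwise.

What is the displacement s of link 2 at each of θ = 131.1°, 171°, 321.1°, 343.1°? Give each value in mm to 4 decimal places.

segment 1 (0° to 121.8°, uniform, h = 5) is passed completely: s = 0.0000 + (5) = 5.0000
θ = 131.1° falls in segment 2 (121.8° to 156.6°, simple-harmonic, h = -5): β = 131.1 − 121.8 = 9.3°, B = 34.8°; Δs = -5/2·(1 − cos(π·0.2672)) = -0.8305; s = 5.0000 − 0.8305 = 4.1695
segment 2 (121.8° to 156.6°, simple-harmonic, h = -5) is passed completely: s = 5.0000 + (-5) = 0.0000
θ = 171° falls in segment 3 (156.6° to 197.1°, simple-harmonic, h = 28): β = 171 − 156.6 = 14.4°, B = 40.5°; Δs = 28/2·(1 − cos(π·0.3556)) = 7.8628; s = 0.0000 + 7.8628 = 7.8628
segment 3 (156.6° to 197.1°, simple-harmonic, h = 28) is passed completely: s = 0.0000 + (28) = 28.0000
segment 4 (197.1° to 236.4°, dwell): s unchanged at 28.0000
segment 5 (236.4° to 292.4°, uniform, h = 15) is passed completely: s = 28.0000 + (15) = 43.0000
θ = 321.1° falls in segment 6 (292.4° to 360°, uniform, h = -43): β = 321.1 − 292.4 = 28.7°, B = 67.6°; Δs = -43·28.7/67.6 = -18.2559; s = 43.0000 − 18.2559 = 24.7441
θ = 343.1° falls in segment 6 (292.4° to 360°, uniform, h = -43): β = 343.1 − 292.4 = 50.7°, B = 67.6°; Δs = -43·50.7/67.6 = -32.2500; s = 43.0000 − 32.2500 = 10.7500

θ=131.1°: 4.1695
θ=171°: 7.8628
θ=321.1°: 24.7441
θ=343.1°: 10.7500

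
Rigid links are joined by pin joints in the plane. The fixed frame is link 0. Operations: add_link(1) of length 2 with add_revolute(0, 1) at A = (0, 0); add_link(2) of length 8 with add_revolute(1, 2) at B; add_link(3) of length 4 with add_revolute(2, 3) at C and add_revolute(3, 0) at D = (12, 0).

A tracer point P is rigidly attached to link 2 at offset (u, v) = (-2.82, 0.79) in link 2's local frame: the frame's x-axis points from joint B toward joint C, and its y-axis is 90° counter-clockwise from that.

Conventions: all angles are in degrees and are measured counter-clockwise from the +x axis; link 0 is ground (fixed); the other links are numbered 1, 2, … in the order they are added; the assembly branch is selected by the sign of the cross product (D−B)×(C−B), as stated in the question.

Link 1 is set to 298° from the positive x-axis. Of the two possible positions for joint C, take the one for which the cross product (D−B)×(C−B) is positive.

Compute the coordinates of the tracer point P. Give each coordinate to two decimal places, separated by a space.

A=(0,0), D=(12.00,0)
B = A + 2.00·(cos298°, sin298°) = (0.9389, -1.7659)
|BD| = 11.2011
circle(B,8.00) ∩ circle(D,4.00): a=7.7432, h=2.0107
  candidates: C₊=(8.2683,1.4404) cross=22.522; C₋=(8.9023,-2.5307) cross=-22.522
  branch + wants cross > 0 → take C=(8.2683,1.4404) (cross=22.522)
ex = (C−B)/|BC| = (0.9162,0.4008); ey = (-0.4008,0.9162)
P = B + -2.82·ex + 0.79·ey = (-1.9613,-2.1723)

-1.96 -2.17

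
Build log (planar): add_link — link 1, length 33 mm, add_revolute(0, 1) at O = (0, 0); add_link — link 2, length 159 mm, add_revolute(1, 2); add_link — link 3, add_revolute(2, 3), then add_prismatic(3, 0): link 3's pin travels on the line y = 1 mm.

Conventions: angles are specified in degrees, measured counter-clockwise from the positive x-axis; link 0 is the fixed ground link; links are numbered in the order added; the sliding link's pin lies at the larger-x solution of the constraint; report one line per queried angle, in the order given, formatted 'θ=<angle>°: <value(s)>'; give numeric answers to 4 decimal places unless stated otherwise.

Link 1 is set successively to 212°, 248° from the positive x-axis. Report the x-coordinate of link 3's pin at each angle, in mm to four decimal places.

geometry: r = 33 mm, L = 159 mm, e = 1 mm
θ=212°: crank pin P = (r cos θ, r sin θ) = (-27.985587, -17.487336)
θ=212°: h = r sin θ − e = -17.487336 − 1 = -18.487336
θ=212°: x = r cos θ + √(L² − h²) = -27.985587 + 157.921558 = 129.935971
θ=248°: crank pin P = (r cos θ, r sin θ) = (-12.362018, -30.597067)
θ=248°: h = r sin θ − e = -30.597067 − 1 = -31.597067
θ=248°: x = r cos θ + √(L² − h²) = -12.362018 + 155.828833 = 143.466816

θ=212°: 129.9360
θ=248°: 143.4668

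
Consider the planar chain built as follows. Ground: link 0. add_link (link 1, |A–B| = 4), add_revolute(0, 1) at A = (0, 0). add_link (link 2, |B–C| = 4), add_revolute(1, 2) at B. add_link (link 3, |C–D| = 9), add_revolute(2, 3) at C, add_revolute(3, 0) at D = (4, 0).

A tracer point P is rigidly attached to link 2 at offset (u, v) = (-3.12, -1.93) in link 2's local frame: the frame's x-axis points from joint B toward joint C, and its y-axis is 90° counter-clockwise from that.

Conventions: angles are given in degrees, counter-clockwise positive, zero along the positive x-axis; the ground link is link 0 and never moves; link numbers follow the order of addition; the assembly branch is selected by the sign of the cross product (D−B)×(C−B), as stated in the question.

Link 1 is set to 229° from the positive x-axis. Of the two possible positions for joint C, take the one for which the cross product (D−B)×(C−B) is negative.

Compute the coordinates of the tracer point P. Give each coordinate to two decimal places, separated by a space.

A=(0,0), D=(4.00,0)
B = A + 4.00·(cos229°, sin229°) = (-2.6242, -3.0188)
|BD| = 7.2797
circle(B,4.00) ∩ circle(D,9.00): a=-0.8246, h=3.9141
  candidates: C₊=(-4.9978,0.2008) cross=28.493; C₋=(-1.7515,-6.9225) cross=-28.493
  branch - wants cross < 0 → take C=(-1.7515,-6.9225) (cross=-28.493)
ex = (C−B)/|BC| = (0.2182,-0.9759); ey = (0.9759,0.2182)
P = B + -3.12·ex + -1.93·ey = (-5.1885,-0.3951)

-5.19 -0.40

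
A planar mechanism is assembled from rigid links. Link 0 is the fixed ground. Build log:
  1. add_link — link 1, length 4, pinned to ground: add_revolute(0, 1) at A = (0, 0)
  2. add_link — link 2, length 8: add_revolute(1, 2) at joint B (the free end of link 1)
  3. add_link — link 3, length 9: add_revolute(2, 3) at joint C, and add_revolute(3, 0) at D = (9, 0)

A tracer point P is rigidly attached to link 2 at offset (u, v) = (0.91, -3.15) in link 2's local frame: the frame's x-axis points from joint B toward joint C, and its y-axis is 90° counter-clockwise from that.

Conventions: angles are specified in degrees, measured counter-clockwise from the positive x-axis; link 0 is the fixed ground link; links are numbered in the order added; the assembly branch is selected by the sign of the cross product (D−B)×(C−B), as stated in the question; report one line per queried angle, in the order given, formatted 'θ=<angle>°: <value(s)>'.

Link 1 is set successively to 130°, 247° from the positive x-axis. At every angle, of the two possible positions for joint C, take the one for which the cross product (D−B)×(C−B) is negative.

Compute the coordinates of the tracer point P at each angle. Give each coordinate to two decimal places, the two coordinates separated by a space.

A=(0,0), D=(9.00,0)
θ=130°: B = A + 4.00·(cos130°, sin130°) = (-2.5712, 3.0642)
θ=130°: |BD| = 11.9700
θ=130°: circle(B,8.00) ∩ circle(D,9.00): a=5.2749, h=6.0146
θ=130°:   candidates: C₊=(4.0676,7.5281) cross=71.995; C₋=(0.9883,-4.1003) cross=-71.995
θ=130°:   branch - wants cross < 0 → take C=(0.9883,-4.1003) (cross=-71.995)
θ=130°: ex = (C−B)/|BC| = (0.4449,-0.8956); ey = (0.8956,0.4449)
θ=130°: P = B + 0.91·ex + -3.15·ey = (-4.9873,0.8477)
θ=247°: B = A + 4.00·(cos247°, sin247°) = (-1.5629, -3.6820)
θ=247°: |BD| = 11.1863
θ=247°: circle(B,8.00) ∩ circle(D,9.00): a=4.8333, h=6.3749
θ=247°:   candidates: C₊=(0.9027,3.9285) cross=71.311; C₋=(5.0994,-8.1108) cross=-71.311
θ=247°:   branch - wants cross < 0 → take C=(5.0994,-8.1108) (cross=-71.311)
θ=247°: ex = (C−B)/|BC| = (0.8328,-0.5536); ey = (0.5536,0.8328)
θ=247°: P = B + 0.91·ex + -3.15·ey = (-2.5489,-6.8091)

θ=130°: -4.99 0.85
θ=247°: -2.55 -6.81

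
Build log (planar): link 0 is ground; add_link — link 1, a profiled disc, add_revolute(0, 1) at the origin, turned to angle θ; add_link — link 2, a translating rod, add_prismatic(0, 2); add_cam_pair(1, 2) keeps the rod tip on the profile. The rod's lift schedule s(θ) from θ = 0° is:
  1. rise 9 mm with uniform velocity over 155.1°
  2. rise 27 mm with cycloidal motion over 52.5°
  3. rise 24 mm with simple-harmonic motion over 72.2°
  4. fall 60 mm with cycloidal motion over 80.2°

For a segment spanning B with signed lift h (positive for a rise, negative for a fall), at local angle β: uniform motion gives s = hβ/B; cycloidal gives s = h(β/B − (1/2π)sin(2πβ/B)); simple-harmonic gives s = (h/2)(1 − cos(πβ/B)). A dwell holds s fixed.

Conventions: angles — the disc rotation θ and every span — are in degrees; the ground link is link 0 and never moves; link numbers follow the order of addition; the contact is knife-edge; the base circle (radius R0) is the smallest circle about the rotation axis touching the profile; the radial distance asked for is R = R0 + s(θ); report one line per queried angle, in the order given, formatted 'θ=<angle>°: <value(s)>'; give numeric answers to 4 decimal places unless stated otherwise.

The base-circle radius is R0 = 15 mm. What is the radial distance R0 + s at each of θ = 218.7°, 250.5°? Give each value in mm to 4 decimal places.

seg 1 [0°–155.1°] uniform, h=9: full span → s += 9 → s = 9.0000
seg 2 [155.1°–207.6°] cycloidal, h=27: full span → s += 27 → s = 36.0000
seg 3 [207.6°–279.8°] simple-harmonic, h=24: θ=218.7° here. β=11.1, B=72.2. 24/2·(1 − cos(π·0.1537)) = 1.3727 → s = 37.3727
seg 3 [207.6°–279.8°] simple-harmonic, h=24: θ=250.5° here. β=42.9, B=72.2. 24/2·(1 − cos(π·0.5942)) = 15.4990 → s = 51.4990
θ=218.7°: R = R0 + s = 15 + 37.3727 = 52.3727
θ=250.5°: R = R0 + s = 15 + 51.4990 = 66.4990

θ=218.7°: 52.3727
θ=250.5°: 66.4990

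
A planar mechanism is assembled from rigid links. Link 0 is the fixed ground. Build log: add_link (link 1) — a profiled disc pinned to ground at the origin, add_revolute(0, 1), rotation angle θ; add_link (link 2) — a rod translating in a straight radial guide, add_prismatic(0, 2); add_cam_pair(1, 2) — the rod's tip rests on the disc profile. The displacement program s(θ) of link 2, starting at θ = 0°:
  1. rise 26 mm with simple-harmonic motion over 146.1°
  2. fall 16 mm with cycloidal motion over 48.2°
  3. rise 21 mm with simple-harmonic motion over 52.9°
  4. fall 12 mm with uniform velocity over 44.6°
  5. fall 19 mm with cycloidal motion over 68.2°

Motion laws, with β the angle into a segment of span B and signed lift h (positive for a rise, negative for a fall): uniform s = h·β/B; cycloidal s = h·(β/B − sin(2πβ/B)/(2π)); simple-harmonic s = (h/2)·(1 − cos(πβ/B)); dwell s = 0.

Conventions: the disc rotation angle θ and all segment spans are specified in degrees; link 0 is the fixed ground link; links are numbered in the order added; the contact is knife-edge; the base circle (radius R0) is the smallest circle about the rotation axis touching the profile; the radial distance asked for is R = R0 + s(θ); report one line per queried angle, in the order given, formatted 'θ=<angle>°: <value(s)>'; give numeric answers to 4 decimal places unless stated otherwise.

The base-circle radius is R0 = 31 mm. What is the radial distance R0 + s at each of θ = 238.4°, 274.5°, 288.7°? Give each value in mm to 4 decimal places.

seg 1 [0°–146.1°] simple-harmonic, h=26: full span → s += 26 → s = 26.0000
seg 2 [146.1°–194.3°] cycloidal, h=-16: full span → s += -16 → s = 10.0000
seg 3 [194.3°–247.2°] simple-harmonic, h=21: θ=238.4° here. β=44.1, B=52.9. 21/2·(1 − cos(π·0.8336)) = 19.5985 → s = 29.5985
seg 3 [194.3°–247.2°] simple-harmonic, h=21: full span → s += 21 → s = 31.0000
seg 4 [247.2°–291.8°] uniform, h=-12: θ=274.5° here. β=27.3, B=44.6. -12·27.3/44.6 = -7.3453 → s = 23.6547
seg 4 [247.2°–291.8°] uniform, h=-12: θ=288.7° here. β=41.5, B=44.6. -12·41.5/44.6 = -11.1659 → s = 19.8341
θ=238.4°: R = R0 + s = 31 + 29.5985 = 60.5985
θ=274.5°: R = R0 + s = 31 + 23.6547 = 54.6547
θ=288.7°: R = R0 + s = 31 + 19.8341 = 50.8341

θ=238.4°: 60.5985
θ=274.5°: 54.6547
θ=288.7°: 50.8341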